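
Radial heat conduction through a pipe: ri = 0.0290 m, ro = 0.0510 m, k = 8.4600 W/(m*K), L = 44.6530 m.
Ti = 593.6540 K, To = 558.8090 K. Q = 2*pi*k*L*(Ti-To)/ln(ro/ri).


dT = 34.8450 K
ln(ro/ri) = 0.5645
Q = 2*pi*8.4600*44.6530*34.8450 / 0.5645 = 146505.6819 W

146505.6819 W


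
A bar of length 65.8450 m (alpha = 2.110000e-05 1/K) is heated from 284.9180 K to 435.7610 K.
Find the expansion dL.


dT = 150.8430 K
dL = 2.110000e-05 * 65.8450 * 150.8430 = 0.209571 m
L_final = 66.054571 m

dL = 0.209571 m


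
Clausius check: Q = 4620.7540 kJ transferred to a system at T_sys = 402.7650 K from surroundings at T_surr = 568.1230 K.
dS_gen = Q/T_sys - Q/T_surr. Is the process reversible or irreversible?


dS_sys = 4620.7540/402.7650 = 11.4726 kJ/K
dS_surr = -4620.7540/568.1230 = -8.1334 kJ/K
dS_gen = 11.4726 - 8.1334 = 3.3392 kJ/K (irreversible)

dS_gen = 3.3392 kJ/K, irreversible


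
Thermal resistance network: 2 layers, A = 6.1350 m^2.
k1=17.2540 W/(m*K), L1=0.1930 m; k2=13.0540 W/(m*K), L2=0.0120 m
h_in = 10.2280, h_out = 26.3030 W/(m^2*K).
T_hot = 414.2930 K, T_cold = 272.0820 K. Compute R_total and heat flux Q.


R_conv_in = 1/(10.2280*6.1350) = 0.0159
R_1 = 0.1930/(17.2540*6.1350) = 0.0018
R_2 = 0.0120/(13.0540*6.1350) = 0.0001
R_conv_out = 1/(26.3030*6.1350) = 0.0062
R_total = 0.0241 K/W
Q = 142.2110 / 0.0241 = 5899.2406 W

R_total = 0.0241 K/W, Q = 5899.2406 W


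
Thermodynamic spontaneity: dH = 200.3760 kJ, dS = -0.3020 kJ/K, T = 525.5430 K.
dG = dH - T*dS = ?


T*dS = 525.5430 * -0.3020 = -158.7140 kJ
dG = 200.3760 + 158.7140 = 359.0900 kJ (non-spontaneous)

dG = 359.0900 kJ, non-spontaneous


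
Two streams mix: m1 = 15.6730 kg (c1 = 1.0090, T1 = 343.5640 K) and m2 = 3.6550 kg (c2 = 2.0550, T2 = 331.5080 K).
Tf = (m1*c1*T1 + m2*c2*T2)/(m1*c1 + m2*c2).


num = 7923.1056
den = 23.3251
Tf = 339.6818 K

339.6818 K


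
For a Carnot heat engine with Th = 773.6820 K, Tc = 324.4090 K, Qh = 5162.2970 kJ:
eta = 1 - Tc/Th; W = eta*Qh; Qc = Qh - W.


eta = 1 - 324.4090/773.6820 = 0.5807
W = 0.5807 * 5162.2970 = 2997.7183 kJ
Qc = 5162.2970 - 2997.7183 = 2164.5787 kJ

eta = 58.0695%, W = 2997.7183 kJ, Qc = 2164.5787 kJ


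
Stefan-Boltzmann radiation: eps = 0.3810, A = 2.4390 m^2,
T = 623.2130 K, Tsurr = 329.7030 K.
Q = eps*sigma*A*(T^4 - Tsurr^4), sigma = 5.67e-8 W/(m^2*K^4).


T^4 = 1.5085e+11
Tsurr^4 = 1.1817e+10
Q = 0.3810 * 5.67e-8 * 2.4390 * 1.3903e+11 = 7325.5430 W

7325.5430 W


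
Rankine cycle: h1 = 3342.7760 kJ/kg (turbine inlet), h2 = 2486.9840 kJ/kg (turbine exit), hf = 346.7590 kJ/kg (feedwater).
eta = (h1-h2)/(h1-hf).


W = 855.7920 kJ/kg
Q_in = 2996.0170 kJ/kg
eta = 0.2856 = 28.5643%

eta = 28.5643%


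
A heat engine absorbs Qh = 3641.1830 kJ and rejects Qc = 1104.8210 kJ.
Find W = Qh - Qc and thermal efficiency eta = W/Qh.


W = 3641.1830 - 1104.8210 = 2536.3620 kJ
eta = 2536.3620 / 3641.1830 = 0.6966 = 69.6576%

W = 2536.3620 kJ, eta = 69.6576%


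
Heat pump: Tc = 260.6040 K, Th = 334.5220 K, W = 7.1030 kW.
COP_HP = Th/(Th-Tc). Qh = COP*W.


COP = 334.5220 / 73.9180 = 4.5256
Qh = 4.5256 * 7.1030 = 32.1452 kW

COP = 4.5256, Qh = 32.1452 kW


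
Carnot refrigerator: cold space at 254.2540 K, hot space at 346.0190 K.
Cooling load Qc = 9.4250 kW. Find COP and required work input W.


COP = 254.2540 / 91.7650 = 2.7707
W = 9.4250 / 2.7707 = 3.4017 kW

COP = 2.7707, W = 3.4017 kW


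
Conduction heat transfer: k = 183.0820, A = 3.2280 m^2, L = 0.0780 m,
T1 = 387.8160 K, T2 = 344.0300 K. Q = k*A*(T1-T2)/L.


dT = 43.7860 K
Q = 183.0820 * 3.2280 * 43.7860 / 0.0780 = 331756.8082 W

331756.8082 W


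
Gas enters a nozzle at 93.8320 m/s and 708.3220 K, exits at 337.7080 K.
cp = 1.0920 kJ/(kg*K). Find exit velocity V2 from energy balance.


dT = 370.6140 K
2*cp*1000*dT = 809420.9760
V1^2 = 8804.4442
V2 = sqrt(818225.4202) = 904.5581 m/s

904.5581 m/s


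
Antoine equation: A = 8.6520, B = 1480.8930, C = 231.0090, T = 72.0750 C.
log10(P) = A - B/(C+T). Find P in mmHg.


C+T = 303.0840
B/(C+T) = 4.8861
log10(P) = 8.6520 - 4.8861 = 3.7659
P = 10^3.7659 = 5833.3618 mmHg

5833.3618 mmHg


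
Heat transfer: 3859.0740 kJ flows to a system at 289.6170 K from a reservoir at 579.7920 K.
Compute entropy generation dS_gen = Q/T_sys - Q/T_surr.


dS_sys = 3859.0740/289.6170 = 13.3247 kJ/K
dS_surr = -3859.0740/579.7920 = -6.6560 kJ/K
dS_gen = 13.3247 - 6.6560 = 6.6688 kJ/K (irreversible)

dS_gen = 6.6688 kJ/K, irreversible


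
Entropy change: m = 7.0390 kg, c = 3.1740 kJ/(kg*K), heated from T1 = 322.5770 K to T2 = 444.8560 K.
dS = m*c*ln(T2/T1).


T2/T1 = 1.3791
ln(T2/T1) = 0.3214
dS = 7.0390 * 3.1740 * 0.3214 = 7.1808 kJ/K

7.1808 kJ/K


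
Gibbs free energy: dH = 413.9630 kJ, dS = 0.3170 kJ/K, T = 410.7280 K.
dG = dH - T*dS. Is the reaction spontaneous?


T*dS = 410.7280 * 0.3170 = 130.2008 kJ
dG = 413.9630 - 130.2008 = 283.7622 kJ (non-spontaneous)

dG = 283.7622 kJ, non-spontaneous


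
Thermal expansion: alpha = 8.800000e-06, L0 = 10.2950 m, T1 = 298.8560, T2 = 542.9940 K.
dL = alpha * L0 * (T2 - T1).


dT = 244.1380 K
dL = 8.800000e-06 * 10.2950 * 244.1380 = 0.022118 m
L_final = 10.317118 m

dL = 0.022118 m


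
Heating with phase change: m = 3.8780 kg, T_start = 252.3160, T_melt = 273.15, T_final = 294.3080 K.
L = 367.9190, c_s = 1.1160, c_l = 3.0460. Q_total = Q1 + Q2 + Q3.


Q1 (sensible, solid) = 3.8780 * 1.1160 * 20.8340 = 90.1664 kJ
Q2 (latent) = 3.8780 * 367.9190 = 1426.7899 kJ
Q3 (sensible, liquid) = 3.8780 * 3.0460 * 21.1580 = 249.9265 kJ
Q_total = 1766.8828 kJ

1766.8828 kJ


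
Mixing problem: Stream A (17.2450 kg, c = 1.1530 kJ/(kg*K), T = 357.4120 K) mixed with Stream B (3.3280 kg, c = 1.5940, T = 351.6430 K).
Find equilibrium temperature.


num = 8972.0032
den = 25.1883
Tf = 356.1970 K

356.1970 K


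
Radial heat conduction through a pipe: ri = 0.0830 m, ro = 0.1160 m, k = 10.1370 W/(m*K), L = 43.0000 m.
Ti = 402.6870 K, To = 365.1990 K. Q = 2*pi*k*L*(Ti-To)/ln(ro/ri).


dT = 37.4880 K
ln(ro/ri) = 0.3347
Q = 2*pi*10.1370*43.0000*37.4880 / 0.3347 = 306711.4553 W

306711.4553 W


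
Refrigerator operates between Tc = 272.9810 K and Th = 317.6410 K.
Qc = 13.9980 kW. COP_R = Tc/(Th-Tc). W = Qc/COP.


COP = 272.9810 / 44.6600 = 6.1124
W = 13.9980 / 6.1124 = 2.2901 kW

COP = 6.1124, W = 2.2901 kW


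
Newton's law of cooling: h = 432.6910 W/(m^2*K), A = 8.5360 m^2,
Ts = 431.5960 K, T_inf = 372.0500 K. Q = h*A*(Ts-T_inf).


dT = 59.5460 K
Q = 432.6910 * 8.5360 * 59.5460 = 219930.1961 W

219930.1961 W


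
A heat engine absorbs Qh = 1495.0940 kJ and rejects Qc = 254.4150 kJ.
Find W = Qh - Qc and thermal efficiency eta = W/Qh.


W = 1495.0940 - 254.4150 = 1240.6790 kJ
eta = 1240.6790 / 1495.0940 = 0.8298 = 82.9833%

W = 1240.6790 kJ, eta = 82.9833%


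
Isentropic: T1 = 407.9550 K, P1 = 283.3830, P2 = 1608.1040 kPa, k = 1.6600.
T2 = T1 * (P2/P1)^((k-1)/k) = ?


(k-1)/k = 0.3976
(P2/P1)^exp = 1.9942
T2 = 407.9550 * 1.9942 = 813.5264 K

813.5264 K


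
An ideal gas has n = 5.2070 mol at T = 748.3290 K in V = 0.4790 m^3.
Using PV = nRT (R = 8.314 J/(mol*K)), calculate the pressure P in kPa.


P = nRT/V = 5.2070 * 8.314 * 748.3290 / 0.4790
= 32395.9092 / 0.4790 = 67632.3784 Pa = 67.6324 kPa

67.6324 kPa


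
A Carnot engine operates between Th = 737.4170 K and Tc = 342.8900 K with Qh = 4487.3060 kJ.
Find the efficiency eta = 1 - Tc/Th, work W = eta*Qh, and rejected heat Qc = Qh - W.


eta = 1 - 342.8900/737.4170 = 0.5350
W = 0.5350 * 4487.3060 = 2400.7629 kJ
Qc = 4487.3060 - 2400.7629 = 2086.5431 kJ

eta = 53.5012%, W = 2400.7629 kJ, Qc = 2086.5431 kJ


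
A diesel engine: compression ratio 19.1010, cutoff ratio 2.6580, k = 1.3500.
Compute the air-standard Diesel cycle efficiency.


r^(k-1) = 2.8078
rc^k = 3.7424
eta = 0.5636 = 56.3643%

56.3643%


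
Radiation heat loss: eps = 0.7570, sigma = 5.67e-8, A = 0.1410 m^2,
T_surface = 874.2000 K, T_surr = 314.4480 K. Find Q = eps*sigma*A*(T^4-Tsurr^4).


T^4 = 5.8404e+11
Tsurr^4 = 9.7768e+09
Q = 0.7570 * 5.67e-8 * 0.1410 * 5.7426e+11 = 3475.4391 W

3475.4391 W


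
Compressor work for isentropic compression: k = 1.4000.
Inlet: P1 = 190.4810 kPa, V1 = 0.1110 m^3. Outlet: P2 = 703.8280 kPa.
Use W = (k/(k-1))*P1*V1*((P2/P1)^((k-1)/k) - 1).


(k-1)/k = 0.2857
(P2/P1)^exp = 1.4527
W = 3.5000 * 190.4810 * 0.1110 * (1.4527 - 1) = 33.5006 kJ

33.5006 kJ


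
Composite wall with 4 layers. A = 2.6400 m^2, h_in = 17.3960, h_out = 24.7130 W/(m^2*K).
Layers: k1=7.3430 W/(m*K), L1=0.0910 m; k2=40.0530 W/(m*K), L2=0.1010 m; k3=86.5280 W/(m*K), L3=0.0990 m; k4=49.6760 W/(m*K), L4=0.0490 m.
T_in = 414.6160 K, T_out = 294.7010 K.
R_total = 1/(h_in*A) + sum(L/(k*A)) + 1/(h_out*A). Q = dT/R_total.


R_conv_in = 1/(17.3960*2.6400) = 0.0218
R_1 = 0.0910/(7.3430*2.6400) = 0.0047
R_2 = 0.1010/(40.0530*2.6400) = 0.0010
R_3 = 0.0990/(86.5280*2.6400) = 0.0004
R_4 = 0.0490/(49.6760*2.6400) = 0.0004
R_conv_out = 1/(24.7130*2.6400) = 0.0153
R_total = 0.0436 K/W
Q = 119.9150 / 0.0436 = 2752.9760 W

R_total = 0.0436 K/W, Q = 2752.9760 W


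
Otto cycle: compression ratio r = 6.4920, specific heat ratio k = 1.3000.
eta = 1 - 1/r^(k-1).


r^(k-1) = 1.7527
eta = 1 - 1/1.7527 = 0.4295 = 42.9460%

42.9460%


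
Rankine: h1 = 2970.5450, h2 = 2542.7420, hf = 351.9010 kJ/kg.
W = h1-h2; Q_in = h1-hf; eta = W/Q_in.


W = 427.8030 kJ/kg
Q_in = 2618.6440 kJ/kg
eta = 0.1634 = 16.3368%

eta = 16.3368%


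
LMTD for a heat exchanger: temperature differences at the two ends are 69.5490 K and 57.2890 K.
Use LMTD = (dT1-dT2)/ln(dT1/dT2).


dT1/dT2 = 1.2140
ln(dT1/dT2) = 0.1939
LMTD = 12.2600 / 0.1939 = 63.2210 K

63.2210 K


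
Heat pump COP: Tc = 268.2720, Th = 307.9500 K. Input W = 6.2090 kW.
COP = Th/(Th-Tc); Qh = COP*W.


COP = 307.9500 / 39.6780 = 7.7612
Qh = 7.7612 * 6.2090 = 48.1895 kW

COP = 7.7612, Qh = 48.1895 kW


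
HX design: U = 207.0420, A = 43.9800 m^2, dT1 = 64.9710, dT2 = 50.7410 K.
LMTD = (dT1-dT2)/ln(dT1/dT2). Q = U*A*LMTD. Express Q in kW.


LMTD = 57.5632 K
Q = 207.0420 * 43.9800 * 57.5632 = 524153.2065 W = 524.1532 kW

524.1532 kW


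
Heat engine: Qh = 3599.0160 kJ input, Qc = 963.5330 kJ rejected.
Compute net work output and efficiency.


W = 3599.0160 - 963.5330 = 2635.4830 kJ
eta = 2635.4830 / 3599.0160 = 0.7323 = 73.2279%

W = 2635.4830 kJ, eta = 73.2279%


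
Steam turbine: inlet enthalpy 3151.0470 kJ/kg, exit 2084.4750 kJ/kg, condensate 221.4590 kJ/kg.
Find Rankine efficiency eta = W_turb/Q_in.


W = 1066.5720 kJ/kg
Q_in = 2929.5880 kJ/kg
eta = 0.3641 = 36.4069%

eta = 36.4069%


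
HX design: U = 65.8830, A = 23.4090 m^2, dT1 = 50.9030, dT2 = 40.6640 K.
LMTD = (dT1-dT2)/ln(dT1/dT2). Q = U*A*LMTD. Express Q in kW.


LMTD = 45.5920 K
Q = 65.8830 * 23.4090 * 45.5920 = 70314.5570 W = 70.3146 kW

70.3146 kW


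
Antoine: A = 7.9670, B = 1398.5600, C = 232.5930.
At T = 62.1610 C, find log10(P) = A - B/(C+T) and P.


C+T = 294.7540
B/(C+T) = 4.7448
log10(P) = 7.9670 - 4.7448 = 3.2222
P = 10^3.2222 = 1667.8690 mmHg

1667.8690 mmHg


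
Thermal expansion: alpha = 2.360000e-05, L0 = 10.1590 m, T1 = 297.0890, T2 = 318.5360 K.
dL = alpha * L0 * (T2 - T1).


dT = 21.4470 K
dL = 2.360000e-05 * 10.1590 * 21.4470 = 0.005142 m
L_final = 10.164142 m

dL = 0.005142 m


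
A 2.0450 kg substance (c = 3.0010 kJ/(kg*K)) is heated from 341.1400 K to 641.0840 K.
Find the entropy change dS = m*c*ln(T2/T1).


T2/T1 = 1.8792
ln(T2/T1) = 0.6309
dS = 2.0450 * 3.0010 * 0.6309 = 3.8717 kJ/K

3.8717 kJ/K


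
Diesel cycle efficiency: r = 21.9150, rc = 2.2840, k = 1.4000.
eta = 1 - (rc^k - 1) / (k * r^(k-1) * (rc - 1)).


r^(k-1) = 3.4379
rc^k = 3.1782
eta = 0.6475 = 64.7549%

64.7549%


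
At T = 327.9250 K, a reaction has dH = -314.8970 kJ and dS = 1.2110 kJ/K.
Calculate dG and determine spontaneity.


T*dS = 327.9250 * 1.2110 = 397.1172 kJ
dG = -314.8970 - 397.1172 = -712.0142 kJ (spontaneous)

dG = -712.0142 kJ, spontaneous


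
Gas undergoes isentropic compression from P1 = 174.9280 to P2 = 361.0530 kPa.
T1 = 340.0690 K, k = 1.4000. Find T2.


(k-1)/k = 0.2857
(P2/P1)^exp = 1.2300
T2 = 340.0690 * 1.2300 = 418.2969 K

418.2969 K


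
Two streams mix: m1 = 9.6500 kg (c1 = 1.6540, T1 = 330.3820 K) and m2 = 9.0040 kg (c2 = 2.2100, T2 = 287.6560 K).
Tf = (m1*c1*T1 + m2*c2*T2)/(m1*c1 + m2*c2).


num = 10997.2809
den = 35.8599
Tf = 306.6732 K

306.6732 K


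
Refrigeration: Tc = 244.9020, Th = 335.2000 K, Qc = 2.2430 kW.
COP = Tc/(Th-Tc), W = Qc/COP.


COP = 244.9020 / 90.2980 = 2.7122
W = 2.2430 / 2.7122 = 0.8270 kW

COP = 2.7122, W = 0.8270 kW


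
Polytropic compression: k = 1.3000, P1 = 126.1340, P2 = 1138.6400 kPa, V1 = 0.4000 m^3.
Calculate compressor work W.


(k-1)/k = 0.2308
(P2/P1)^exp = 1.6615
W = 4.3333 * 126.1340 * 0.4000 * (1.6615 - 1) = 144.6354 kJ

144.6354 kJ


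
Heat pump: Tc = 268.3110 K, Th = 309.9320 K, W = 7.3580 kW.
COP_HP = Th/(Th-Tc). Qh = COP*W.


COP = 309.9320 / 41.6210 = 7.4465
Qh = 7.4465 * 7.3580 = 54.7916 kW

COP = 7.4465, Qh = 54.7916 kW


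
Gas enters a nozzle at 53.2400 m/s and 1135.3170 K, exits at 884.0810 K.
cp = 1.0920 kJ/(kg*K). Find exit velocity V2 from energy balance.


dT = 251.2360 K
2*cp*1000*dT = 548699.4240
V1^2 = 2834.4976
V2 = sqrt(551533.9216) = 742.6533 m/s

742.6533 m/s


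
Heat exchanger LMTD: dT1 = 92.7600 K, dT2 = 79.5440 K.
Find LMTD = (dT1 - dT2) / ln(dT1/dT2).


dT1/dT2 = 1.1661
ln(dT1/dT2) = 0.1537
LMTD = 13.2160 / 0.1537 = 85.9828 K

85.9828 K


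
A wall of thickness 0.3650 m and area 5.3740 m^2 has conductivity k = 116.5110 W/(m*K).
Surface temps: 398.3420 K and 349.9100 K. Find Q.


dT = 48.4320 K
Q = 116.5110 * 5.3740 * 48.4320 / 0.3650 = 83081.4621 W

83081.4621 W


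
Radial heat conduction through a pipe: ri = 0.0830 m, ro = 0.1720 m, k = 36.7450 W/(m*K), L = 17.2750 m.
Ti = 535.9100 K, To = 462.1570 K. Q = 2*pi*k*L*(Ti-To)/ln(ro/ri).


dT = 73.7530 K
ln(ro/ri) = 0.7287
Q = 2*pi*36.7450*17.2750*73.7530 / 0.7287 = 403696.1349 W

403696.1349 W


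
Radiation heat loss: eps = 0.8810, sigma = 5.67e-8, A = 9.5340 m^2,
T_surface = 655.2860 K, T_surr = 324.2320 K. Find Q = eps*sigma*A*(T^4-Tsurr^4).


T^4 = 1.8438e+11
Tsurr^4 = 1.1052e+10
Q = 0.8810 * 5.67e-8 * 9.5340 * 1.7333e+11 = 82549.4753 W

82549.4753 W


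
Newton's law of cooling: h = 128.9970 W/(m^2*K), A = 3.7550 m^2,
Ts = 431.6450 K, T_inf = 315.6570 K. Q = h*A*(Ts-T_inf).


dT = 115.9880 K
Q = 128.9970 * 3.7550 * 115.9880 = 56182.7007 W

56182.7007 W


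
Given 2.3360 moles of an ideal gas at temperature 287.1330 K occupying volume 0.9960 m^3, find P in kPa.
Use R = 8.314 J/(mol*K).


P = nRT/V = 2.3360 * 8.314 * 287.1330 / 0.9960
= 5576.5547 / 0.9960 = 5598.9505 Pa = 5.5990 kPa

5.5990 kPa


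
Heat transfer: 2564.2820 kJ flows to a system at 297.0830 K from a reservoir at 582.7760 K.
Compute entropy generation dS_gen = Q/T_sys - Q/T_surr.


dS_sys = 2564.2820/297.0830 = 8.6315 kJ/K
dS_surr = -2564.2820/582.7760 = -4.4001 kJ/K
dS_gen = 8.6315 - 4.4001 = 4.2314 kJ/K (irreversible)

dS_gen = 4.2314 kJ/K, irreversible


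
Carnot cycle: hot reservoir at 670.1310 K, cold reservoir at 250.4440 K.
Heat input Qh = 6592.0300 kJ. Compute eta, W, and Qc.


eta = 1 - 250.4440/670.1310 = 0.6263
W = 0.6263 * 6592.0300 = 4128.4306 kJ
Qc = 6592.0300 - 4128.4306 = 2463.5994 kJ

eta = 62.6276%, W = 4128.4306 kJ, Qc = 2463.5994 kJ


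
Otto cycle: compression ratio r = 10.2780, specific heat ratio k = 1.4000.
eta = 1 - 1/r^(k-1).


r^(k-1) = 2.5396
eta = 1 - 1/2.5396 = 0.6062 = 60.6236%

60.6236%


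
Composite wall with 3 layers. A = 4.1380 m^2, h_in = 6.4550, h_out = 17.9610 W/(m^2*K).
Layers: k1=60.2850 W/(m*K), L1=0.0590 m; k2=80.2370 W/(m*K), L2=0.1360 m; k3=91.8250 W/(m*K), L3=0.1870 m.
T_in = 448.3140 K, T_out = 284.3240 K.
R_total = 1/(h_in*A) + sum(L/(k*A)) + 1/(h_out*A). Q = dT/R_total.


R_conv_in = 1/(6.4550*4.1380) = 0.0374
R_1 = 0.0590/(60.2850*4.1380) = 0.0002
R_2 = 0.1360/(80.2370*4.1380) = 0.0004
R_3 = 0.1870/(91.8250*4.1380) = 0.0005
R_conv_out = 1/(17.9610*4.1380) = 0.0135
R_total = 0.0520 K/W
Q = 163.9900 / 0.0520 = 3151.7643 W

R_total = 0.0520 K/W, Q = 3151.7643 W


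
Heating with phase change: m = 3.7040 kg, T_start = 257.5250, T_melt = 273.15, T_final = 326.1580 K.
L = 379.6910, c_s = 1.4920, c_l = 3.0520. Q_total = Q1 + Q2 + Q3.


Q1 (sensible, solid) = 3.7040 * 1.4920 * 15.6250 = 86.3495 kJ
Q2 (latent) = 3.7040 * 379.6910 = 1406.3755 kJ
Q3 (sensible, liquid) = 3.7040 * 3.0520 * 53.0080 = 599.2347 kJ
Q_total = 2091.9596 kJ

2091.9596 kJ


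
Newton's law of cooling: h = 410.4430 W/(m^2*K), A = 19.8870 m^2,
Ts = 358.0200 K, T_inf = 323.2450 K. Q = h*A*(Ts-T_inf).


dT = 34.7750 K
Q = 410.4430 * 19.8870 * 34.7750 = 283850.2399 W

283850.2399 W


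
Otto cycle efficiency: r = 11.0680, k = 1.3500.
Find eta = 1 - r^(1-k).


r^(k-1) = 2.3197
eta = 1 - 1/2.3197 = 0.5689 = 56.8902%

56.8902%


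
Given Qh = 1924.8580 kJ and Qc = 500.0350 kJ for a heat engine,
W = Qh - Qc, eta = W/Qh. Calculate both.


W = 1924.8580 - 500.0350 = 1424.8230 kJ
eta = 1424.8230 / 1924.8580 = 0.7402 = 74.0222%

W = 1424.8230 kJ, eta = 74.0222%


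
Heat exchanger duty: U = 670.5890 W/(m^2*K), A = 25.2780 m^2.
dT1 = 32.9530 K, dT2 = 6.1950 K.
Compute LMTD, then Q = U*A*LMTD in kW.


LMTD = 16.0099 K
Q = 670.5890 * 25.2780 * 16.0099 = 271386.3698 W = 271.3864 kW

271.3864 kW


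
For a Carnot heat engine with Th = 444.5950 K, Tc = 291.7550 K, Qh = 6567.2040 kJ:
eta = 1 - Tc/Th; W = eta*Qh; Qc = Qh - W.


eta = 1 - 291.7550/444.5950 = 0.3438
W = 0.3438 * 6567.2040 = 2257.6310 kJ
Qc = 6567.2040 - 2257.6310 = 4309.5730 kJ

eta = 34.3774%, W = 2257.6310 kJ, Qc = 4309.5730 kJ


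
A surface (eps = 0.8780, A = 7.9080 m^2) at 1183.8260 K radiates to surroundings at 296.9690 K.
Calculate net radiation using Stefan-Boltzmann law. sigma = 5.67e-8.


T^4 = 1.9640e+12
Tsurr^4 = 7.7776e+09
Q = 0.8780 * 5.67e-8 * 7.9080 * 1.9563e+12 = 770145.0350 W

770145.0350 W


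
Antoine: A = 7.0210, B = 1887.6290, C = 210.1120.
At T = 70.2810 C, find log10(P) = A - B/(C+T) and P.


C+T = 280.3930
B/(C+T) = 6.7321
log10(P) = 7.0210 - 6.7321 = 0.2889
P = 10^0.2889 = 1.9450 mmHg

1.9450 mmHg


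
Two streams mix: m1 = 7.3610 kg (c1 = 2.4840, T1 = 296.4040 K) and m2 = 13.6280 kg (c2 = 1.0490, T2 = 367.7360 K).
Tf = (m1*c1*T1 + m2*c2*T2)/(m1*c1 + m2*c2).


num = 10676.7353
den = 32.5805
Tf = 327.7033 K

327.7033 K


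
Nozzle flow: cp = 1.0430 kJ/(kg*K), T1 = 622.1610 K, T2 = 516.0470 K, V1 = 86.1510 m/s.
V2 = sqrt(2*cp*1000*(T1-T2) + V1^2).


dT = 106.1140 K
2*cp*1000*dT = 221353.8040
V1^2 = 7421.9948
V2 = sqrt(228775.7988) = 478.3051 m/s

478.3051 m/s


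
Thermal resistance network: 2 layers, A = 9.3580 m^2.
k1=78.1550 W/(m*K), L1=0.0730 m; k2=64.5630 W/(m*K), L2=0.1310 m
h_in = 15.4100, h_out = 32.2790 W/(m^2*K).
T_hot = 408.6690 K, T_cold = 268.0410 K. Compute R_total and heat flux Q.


R_conv_in = 1/(15.4100*9.3580) = 0.0069
R_1 = 0.0730/(78.1550*9.3580) = 9.9812e-05
R_2 = 0.1310/(64.5630*9.3580) = 0.0002
R_conv_out = 1/(32.2790*9.3580) = 0.0033
R_total = 0.0106 K/W
Q = 140.6280 / 0.0106 = 13314.9694 W

R_total = 0.0106 K/W, Q = 13314.9694 W


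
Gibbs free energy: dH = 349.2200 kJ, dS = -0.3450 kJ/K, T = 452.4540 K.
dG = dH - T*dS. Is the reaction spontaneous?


T*dS = 452.4540 * -0.3450 = -156.0966 kJ
dG = 349.2200 + 156.0966 = 505.3166 kJ (non-spontaneous)

dG = 505.3166 kJ, non-spontaneous


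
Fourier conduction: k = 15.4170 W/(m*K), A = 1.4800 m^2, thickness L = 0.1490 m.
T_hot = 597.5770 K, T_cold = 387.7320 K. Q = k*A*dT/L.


dT = 209.8450 K
Q = 15.4170 * 1.4800 * 209.8450 / 0.1490 = 32134.6775 W

32134.6775 W


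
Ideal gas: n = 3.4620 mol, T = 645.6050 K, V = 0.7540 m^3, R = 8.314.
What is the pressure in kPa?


P = nRT/V = 3.4620 * 8.314 * 645.6050 / 0.7540
= 18582.4926 / 0.7540 = 24645.2157 Pa = 24.6452 kPa

24.6452 kPa


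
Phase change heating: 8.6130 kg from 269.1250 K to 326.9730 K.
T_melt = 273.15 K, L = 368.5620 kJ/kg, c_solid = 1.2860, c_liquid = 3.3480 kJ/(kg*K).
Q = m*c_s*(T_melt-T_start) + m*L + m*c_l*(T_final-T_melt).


Q1 (sensible, solid) = 8.6130 * 1.2860 * 4.0250 = 44.5822 kJ
Q2 (latent) = 8.6130 * 368.5620 = 3174.4245 kJ
Q3 (sensible, liquid) = 8.6130 * 3.3480 * 53.8230 = 1552.0575 kJ
Q_total = 4771.0642 kJ

4771.0642 kJ


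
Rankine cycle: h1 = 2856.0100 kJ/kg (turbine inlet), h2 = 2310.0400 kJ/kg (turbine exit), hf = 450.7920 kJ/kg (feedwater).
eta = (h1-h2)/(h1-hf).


W = 545.9700 kJ/kg
Q_in = 2405.2180 kJ/kg
eta = 0.2270 = 22.6994%

eta = 22.6994%


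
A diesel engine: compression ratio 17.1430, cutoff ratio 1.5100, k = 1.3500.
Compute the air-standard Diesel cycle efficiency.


r^(k-1) = 2.7035
rc^k = 1.7443
eta = 0.6001 = 60.0140%

60.0140%


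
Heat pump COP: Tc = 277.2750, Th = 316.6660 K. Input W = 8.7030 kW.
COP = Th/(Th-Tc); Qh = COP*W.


COP = 316.6660 / 39.3910 = 8.0390
Qh = 8.0390 * 8.7030 = 69.9638 kW

COP = 8.0390, Qh = 69.9638 kW


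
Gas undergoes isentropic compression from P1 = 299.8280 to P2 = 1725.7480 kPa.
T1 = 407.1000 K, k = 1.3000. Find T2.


(k-1)/k = 0.2308
(P2/P1)^exp = 1.4976
T2 = 407.1000 * 1.4976 = 609.6913 K

609.6913 K


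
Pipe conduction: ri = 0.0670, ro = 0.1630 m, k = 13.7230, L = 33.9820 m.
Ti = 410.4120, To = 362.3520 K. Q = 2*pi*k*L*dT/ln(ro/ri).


dT = 48.0600 K
ln(ro/ri) = 0.8891
Q = 2*pi*13.7230*33.9820*48.0600 / 0.8891 = 158391.4534 W

158391.4534 W


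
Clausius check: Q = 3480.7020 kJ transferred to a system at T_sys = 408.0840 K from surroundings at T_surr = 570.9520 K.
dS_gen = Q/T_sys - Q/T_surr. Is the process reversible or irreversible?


dS_sys = 3480.7020/408.0840 = 8.5294 kJ/K
dS_surr = -3480.7020/570.9520 = -6.0963 kJ/K
dS_gen = 8.5294 - 6.0963 = 2.4331 kJ/K (irreversible)

dS_gen = 2.4331 kJ/K, irreversible


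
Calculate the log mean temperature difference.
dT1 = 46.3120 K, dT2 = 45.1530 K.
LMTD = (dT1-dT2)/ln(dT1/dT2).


dT1/dT2 = 1.0257
ln(dT1/dT2) = 0.0253
LMTD = 1.1590 / 0.0253 = 45.7301 K

45.7301 K


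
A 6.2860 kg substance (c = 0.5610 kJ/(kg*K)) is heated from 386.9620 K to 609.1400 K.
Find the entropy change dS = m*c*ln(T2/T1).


T2/T1 = 1.5742
ln(T2/T1) = 0.4537
dS = 6.2860 * 0.5610 * 0.4537 = 1.6000 kJ/K

1.6000 kJ/K


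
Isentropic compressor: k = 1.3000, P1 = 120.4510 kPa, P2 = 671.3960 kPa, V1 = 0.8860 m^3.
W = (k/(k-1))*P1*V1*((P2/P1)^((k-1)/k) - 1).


(k-1)/k = 0.2308
(P2/P1)^exp = 1.4866
W = 4.3333 * 120.4510 * 0.8860 * (1.4866 - 1) = 225.0266 kJ

225.0266 kJ


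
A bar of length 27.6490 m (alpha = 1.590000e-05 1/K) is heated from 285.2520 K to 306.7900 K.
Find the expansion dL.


dT = 21.5380 K
dL = 1.590000e-05 * 27.6490 * 21.5380 = 0.009469 m
L_final = 27.658469 m

dL = 0.009469 m


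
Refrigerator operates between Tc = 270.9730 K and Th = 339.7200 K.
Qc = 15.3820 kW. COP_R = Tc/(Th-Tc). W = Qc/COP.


COP = 270.9730 / 68.7470 = 3.9416
W = 15.3820 / 3.9416 = 3.9025 kW

COP = 3.9416, W = 3.9025 kW


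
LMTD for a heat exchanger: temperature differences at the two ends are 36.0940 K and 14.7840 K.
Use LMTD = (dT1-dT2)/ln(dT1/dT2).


dT1/dT2 = 2.4414
ln(dT1/dT2) = 0.8926
LMTD = 21.3100 / 0.8926 = 23.8746 K

23.8746 K


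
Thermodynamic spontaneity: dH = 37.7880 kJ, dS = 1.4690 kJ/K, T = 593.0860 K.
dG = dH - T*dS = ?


T*dS = 593.0860 * 1.4690 = 871.2433 kJ
dG = 37.7880 - 871.2433 = -833.4553 kJ (spontaneous)

dG = -833.4553 kJ, spontaneous


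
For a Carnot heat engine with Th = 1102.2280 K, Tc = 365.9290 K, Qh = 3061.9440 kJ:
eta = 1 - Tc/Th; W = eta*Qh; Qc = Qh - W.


eta = 1 - 365.9290/1102.2280 = 0.6680
W = 0.6680 * 3061.9440 = 2045.4083 kJ
Qc = 3061.9440 - 2045.4083 = 1016.5357 kJ

eta = 66.8010%, W = 2045.4083 kJ, Qc = 1016.5357 kJ


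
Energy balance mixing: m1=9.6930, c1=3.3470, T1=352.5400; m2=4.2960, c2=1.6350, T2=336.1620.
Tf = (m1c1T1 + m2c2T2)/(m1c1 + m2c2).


num = 13798.4572
den = 39.4664
Tf = 349.6252 K

349.6252 K


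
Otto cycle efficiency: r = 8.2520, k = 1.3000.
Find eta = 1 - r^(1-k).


r^(k-1) = 1.8835
eta = 1 - 1/1.8835 = 0.4691 = 46.9076%

46.9076%


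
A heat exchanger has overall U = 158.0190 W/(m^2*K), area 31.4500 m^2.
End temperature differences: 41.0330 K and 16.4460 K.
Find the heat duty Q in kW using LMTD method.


LMTD = 26.8918 K
Q = 158.0190 * 31.4500 * 26.8918 = 133644.0018 W = 133.6440 kW

133.6440 kW


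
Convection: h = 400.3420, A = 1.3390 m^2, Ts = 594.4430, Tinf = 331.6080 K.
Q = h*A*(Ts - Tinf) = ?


dT = 262.8350 K
Q = 400.3420 * 1.3390 * 262.8350 = 140894.7881 W

140894.7881 W


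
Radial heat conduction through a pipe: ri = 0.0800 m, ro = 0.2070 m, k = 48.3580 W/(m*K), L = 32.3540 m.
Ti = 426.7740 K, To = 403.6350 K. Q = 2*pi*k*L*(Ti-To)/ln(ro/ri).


dT = 23.1390 K
ln(ro/ri) = 0.9507
Q = 2*pi*48.3580*32.3540*23.1390 / 0.9507 = 239265.9259 W

239265.9259 W


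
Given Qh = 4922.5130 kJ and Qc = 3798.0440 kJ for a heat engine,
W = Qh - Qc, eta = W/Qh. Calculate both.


W = 4922.5130 - 3798.0440 = 1124.4690 kJ
eta = 1124.4690 / 4922.5130 = 0.2284 = 22.8434%

W = 1124.4690 kJ, eta = 22.8434%


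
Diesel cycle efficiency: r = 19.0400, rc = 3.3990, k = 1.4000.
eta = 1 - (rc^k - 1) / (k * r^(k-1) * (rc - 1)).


r^(k-1) = 3.2499
rc^k = 5.5449
eta = 0.5836 = 58.3613%

58.3613%


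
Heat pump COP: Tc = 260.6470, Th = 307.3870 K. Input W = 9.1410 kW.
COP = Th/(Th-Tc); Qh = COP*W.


COP = 307.3870 / 46.7400 = 6.5765
Qh = 6.5765 * 9.1410 = 60.1161 kW

COP = 6.5765, Qh = 60.1161 kW


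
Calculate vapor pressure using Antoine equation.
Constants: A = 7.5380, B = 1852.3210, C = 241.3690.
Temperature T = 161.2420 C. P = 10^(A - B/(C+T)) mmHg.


C+T = 402.6110
B/(C+T) = 4.6008
log10(P) = 7.5380 - 4.6008 = 2.9372
P = 10^2.9372 = 865.4242 mmHg

865.4242 mmHg


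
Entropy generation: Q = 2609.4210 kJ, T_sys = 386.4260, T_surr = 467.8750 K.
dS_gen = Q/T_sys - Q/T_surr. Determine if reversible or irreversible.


dS_sys = 2609.4210/386.4260 = 6.7527 kJ/K
dS_surr = -2609.4210/467.8750 = -5.5772 kJ/K
dS_gen = 6.7527 - 5.5772 = 1.1755 kJ/K (irreversible)

dS_gen = 1.1755 kJ/K, irreversible


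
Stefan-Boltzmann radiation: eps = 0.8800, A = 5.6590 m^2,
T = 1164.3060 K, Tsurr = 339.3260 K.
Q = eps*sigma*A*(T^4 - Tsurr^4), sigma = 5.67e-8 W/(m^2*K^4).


T^4 = 1.8377e+12
Tsurr^4 = 1.3258e+10
Q = 0.8800 * 5.67e-8 * 5.6590 * 1.8244e+12 = 515144.9393 W

515144.9393 W


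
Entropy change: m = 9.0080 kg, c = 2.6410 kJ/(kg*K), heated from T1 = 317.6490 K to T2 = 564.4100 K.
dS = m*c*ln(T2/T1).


T2/T1 = 1.7768
ln(T2/T1) = 0.5748
dS = 9.0080 * 2.6410 * 0.5748 = 13.6754 kJ/K

13.6754 kJ/K


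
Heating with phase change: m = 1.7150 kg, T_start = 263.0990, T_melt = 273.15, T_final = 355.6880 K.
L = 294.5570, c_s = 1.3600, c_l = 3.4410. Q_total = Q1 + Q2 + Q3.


Q1 (sensible, solid) = 1.7150 * 1.3600 * 10.0510 = 23.4430 kJ
Q2 (latent) = 1.7150 * 294.5570 = 505.1653 kJ
Q3 (sensible, liquid) = 1.7150 * 3.4410 * 82.5380 = 487.0827 kJ
Q_total = 1015.6909 kJ

1015.6909 kJ


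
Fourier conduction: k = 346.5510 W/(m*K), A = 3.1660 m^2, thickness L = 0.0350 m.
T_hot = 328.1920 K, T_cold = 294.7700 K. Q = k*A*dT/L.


dT = 33.4220 K
Q = 346.5510 * 3.1660 * 33.4220 / 0.0350 = 1047713.3010 W

1047713.3010 W


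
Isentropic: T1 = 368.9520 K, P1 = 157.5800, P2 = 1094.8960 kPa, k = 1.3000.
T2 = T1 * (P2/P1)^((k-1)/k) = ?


(k-1)/k = 0.2308
(P2/P1)^exp = 1.5641
T2 = 368.9520 * 1.5641 = 577.0959 K

577.0959 K


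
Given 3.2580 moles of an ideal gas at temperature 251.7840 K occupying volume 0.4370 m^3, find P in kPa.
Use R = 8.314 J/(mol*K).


P = nRT/V = 3.2580 * 8.314 * 251.7840 / 0.4370
= 6820.0762 / 0.4370 = 15606.5818 Pa = 15.6066 kPa

15.6066 kPa


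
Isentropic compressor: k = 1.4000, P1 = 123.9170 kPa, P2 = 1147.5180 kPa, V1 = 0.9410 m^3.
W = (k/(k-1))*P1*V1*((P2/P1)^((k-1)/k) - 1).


(k-1)/k = 0.2857
(P2/P1)^exp = 1.8888
W = 3.5000 * 123.9170 * 0.9410 * (1.8888 - 1) = 362.7263 kJ

362.7263 kJ


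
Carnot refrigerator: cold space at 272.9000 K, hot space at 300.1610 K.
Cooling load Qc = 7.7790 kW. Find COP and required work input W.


COP = 272.9000 / 27.2610 = 10.0106
W = 7.7790 / 10.0106 = 0.7771 kW

COP = 10.0106, W = 0.7771 kW


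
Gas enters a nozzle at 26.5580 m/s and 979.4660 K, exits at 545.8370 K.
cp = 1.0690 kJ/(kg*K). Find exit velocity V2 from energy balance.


dT = 433.6290 K
2*cp*1000*dT = 927098.8020
V1^2 = 705.3274
V2 = sqrt(927804.1294) = 963.2259 m/s

963.2259 m/s


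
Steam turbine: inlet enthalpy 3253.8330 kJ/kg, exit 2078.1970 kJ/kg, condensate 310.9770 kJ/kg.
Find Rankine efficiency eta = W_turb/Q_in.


W = 1175.6360 kJ/kg
Q_in = 2942.8560 kJ/kg
eta = 0.3995 = 39.9488%

eta = 39.9488%


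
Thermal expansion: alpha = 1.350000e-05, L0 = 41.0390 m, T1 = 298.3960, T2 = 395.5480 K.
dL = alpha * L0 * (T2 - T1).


dT = 97.1520 K
dL = 1.350000e-05 * 41.0390 * 97.1520 = 0.053825 m
L_final = 41.092825 m

dL = 0.053825 m


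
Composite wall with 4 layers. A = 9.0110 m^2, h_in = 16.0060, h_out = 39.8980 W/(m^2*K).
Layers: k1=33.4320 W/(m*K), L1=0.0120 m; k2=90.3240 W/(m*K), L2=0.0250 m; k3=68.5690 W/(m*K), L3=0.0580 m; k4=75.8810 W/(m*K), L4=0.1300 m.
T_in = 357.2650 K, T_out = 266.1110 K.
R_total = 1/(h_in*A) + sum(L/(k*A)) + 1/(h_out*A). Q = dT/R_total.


R_conv_in = 1/(16.0060*9.0110) = 0.0069
R_1 = 0.0120/(33.4320*9.0110) = 3.9833e-05
R_2 = 0.0250/(90.3240*9.0110) = 3.0716e-05
R_3 = 0.0580/(68.5690*9.0110) = 9.3870e-05
R_4 = 0.1300/(75.8810*9.0110) = 0.0002
R_conv_out = 1/(39.8980*9.0110) = 0.0028
R_total = 0.0101 K/W
Q = 91.1540 / 0.0101 = 9052.5839 W

R_total = 0.0101 K/W, Q = 9052.5839 W


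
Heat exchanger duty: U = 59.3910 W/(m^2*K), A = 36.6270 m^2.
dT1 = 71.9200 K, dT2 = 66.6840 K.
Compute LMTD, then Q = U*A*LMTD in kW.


LMTD = 69.2690 K
Q = 59.3910 * 36.6270 * 69.2690 = 150681.8820 W = 150.6819 kW

150.6819 kW


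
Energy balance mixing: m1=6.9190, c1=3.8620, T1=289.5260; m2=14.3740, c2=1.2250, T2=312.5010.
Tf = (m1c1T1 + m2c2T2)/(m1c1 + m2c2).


num = 13239.0403
den = 44.3293
Tf = 298.6520 K

298.6520 K


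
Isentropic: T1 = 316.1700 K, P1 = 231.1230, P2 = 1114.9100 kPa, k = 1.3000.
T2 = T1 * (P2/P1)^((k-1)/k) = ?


(k-1)/k = 0.2308
(P2/P1)^exp = 1.4378
T2 = 316.1700 * 1.4378 = 454.5981 K

454.5981 K


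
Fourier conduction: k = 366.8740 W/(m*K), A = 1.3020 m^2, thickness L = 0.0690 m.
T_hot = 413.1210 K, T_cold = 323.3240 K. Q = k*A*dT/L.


dT = 89.7970 K
Q = 366.8740 * 1.3020 * 89.7970 / 0.0690 = 621642.4394 W

621642.4394 W


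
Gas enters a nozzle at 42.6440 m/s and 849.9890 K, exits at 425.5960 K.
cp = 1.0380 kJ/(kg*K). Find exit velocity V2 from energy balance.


dT = 424.3930 K
2*cp*1000*dT = 881039.8680
V1^2 = 1818.5107
V2 = sqrt(882858.3787) = 939.6054 m/s

939.6054 m/s


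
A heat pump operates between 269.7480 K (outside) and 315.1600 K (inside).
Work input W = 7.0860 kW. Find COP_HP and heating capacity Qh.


COP = 315.1600 / 45.4120 = 6.9400
Qh = 6.9400 * 7.0860 = 49.1770 kW

COP = 6.9400, Qh = 49.1770 kW


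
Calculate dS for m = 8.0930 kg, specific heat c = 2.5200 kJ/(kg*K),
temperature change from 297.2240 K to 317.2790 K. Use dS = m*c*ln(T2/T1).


T2/T1 = 1.0675
ln(T2/T1) = 0.0653
dS = 8.0930 * 2.5200 * 0.0653 = 1.3317 kJ/K

1.3317 kJ/K


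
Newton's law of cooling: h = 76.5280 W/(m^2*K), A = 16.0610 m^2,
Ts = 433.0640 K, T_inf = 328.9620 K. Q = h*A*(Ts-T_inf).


dT = 104.1020 K
Q = 76.5280 * 16.0610 * 104.1020 = 127953.4555 W

127953.4555 W


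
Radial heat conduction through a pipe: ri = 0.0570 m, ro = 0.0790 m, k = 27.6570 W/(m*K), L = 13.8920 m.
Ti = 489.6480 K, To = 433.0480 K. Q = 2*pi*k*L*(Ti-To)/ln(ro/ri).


dT = 56.6000 K
ln(ro/ri) = 0.3264
Q = 2*pi*27.6570*13.8920*56.6000 / 0.3264 = 418620.5444 W

418620.5444 W


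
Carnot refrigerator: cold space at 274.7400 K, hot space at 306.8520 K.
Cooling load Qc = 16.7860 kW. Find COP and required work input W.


COP = 274.7400 / 32.1120 = 8.5557
W = 16.7860 / 8.5557 = 1.9620 kW

COP = 8.5557, W = 1.9620 kW


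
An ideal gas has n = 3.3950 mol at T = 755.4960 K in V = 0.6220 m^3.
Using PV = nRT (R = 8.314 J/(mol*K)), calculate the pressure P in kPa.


P = nRT/V = 3.3950 * 8.314 * 755.4960 / 0.6220
= 21324.6528 / 0.6220 = 34284.0077 Pa = 34.2840 kPa

34.2840 kPa


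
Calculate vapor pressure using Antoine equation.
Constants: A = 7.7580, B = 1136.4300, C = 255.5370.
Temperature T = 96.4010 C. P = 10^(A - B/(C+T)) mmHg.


C+T = 351.9380
B/(C+T) = 3.2291
log10(P) = 7.7580 - 3.2291 = 4.5289
P = 10^4.5289 = 33801.5742 mmHg

33801.5742 mmHg


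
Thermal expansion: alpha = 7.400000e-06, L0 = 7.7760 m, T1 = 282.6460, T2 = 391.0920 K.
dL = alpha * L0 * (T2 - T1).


dT = 108.4460 K
dL = 7.400000e-06 * 7.7760 * 108.4460 = 0.006240 m
L_final = 7.782240 m

dL = 0.006240 m


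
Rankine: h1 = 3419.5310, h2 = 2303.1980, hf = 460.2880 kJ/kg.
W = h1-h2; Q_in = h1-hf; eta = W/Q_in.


W = 1116.3330 kJ/kg
Q_in = 2959.2430 kJ/kg
eta = 0.3772 = 37.7236%

eta = 37.7236%


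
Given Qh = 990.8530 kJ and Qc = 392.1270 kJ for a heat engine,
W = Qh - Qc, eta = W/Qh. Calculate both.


W = 990.8530 - 392.1270 = 598.7260 kJ
eta = 598.7260 / 990.8530 = 0.6043 = 60.4253%

W = 598.7260 kJ, eta = 60.4253%


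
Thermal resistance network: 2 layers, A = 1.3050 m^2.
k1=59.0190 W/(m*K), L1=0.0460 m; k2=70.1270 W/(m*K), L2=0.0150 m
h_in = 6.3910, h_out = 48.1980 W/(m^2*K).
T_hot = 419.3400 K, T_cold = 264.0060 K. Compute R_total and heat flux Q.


R_conv_in = 1/(6.3910*1.3050) = 0.1199
R_1 = 0.0460/(59.0190*1.3050) = 0.0006
R_2 = 0.0150/(70.1270*1.3050) = 0.0002
R_conv_out = 1/(48.1980*1.3050) = 0.0159
R_total = 0.1366 K/W
Q = 155.3340 / 0.1366 = 1137.4762 W

R_total = 0.1366 K/W, Q = 1137.4762 W


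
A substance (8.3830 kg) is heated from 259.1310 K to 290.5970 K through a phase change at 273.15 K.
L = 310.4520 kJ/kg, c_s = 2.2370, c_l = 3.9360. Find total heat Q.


Q1 (sensible, solid) = 8.3830 * 2.2370 * 14.0190 = 262.8951 kJ
Q2 (latent) = 8.3830 * 310.4520 = 2602.5191 kJ
Q3 (sensible, liquid) = 8.3830 * 3.9360 * 17.4470 = 575.6723 kJ
Q_total = 3441.0865 kJ

3441.0865 kJ


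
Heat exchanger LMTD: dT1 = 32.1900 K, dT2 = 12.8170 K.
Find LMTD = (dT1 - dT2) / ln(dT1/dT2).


dT1/dT2 = 2.5115
ln(dT1/dT2) = 0.9209
LMTD = 19.3730 / 0.9209 = 21.0374 K

21.0374 K


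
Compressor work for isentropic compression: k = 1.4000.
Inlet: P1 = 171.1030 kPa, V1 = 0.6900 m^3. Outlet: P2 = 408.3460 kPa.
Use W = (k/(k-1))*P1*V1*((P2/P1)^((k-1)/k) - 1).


(k-1)/k = 0.2857
(P2/P1)^exp = 1.2821
W = 3.5000 * 171.1030 * 0.6900 * (1.2821 - 1) = 116.5829 kJ

116.5829 kJ


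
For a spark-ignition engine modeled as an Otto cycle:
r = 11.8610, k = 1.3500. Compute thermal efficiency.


r^(k-1) = 2.3765
eta = 1 - 1/2.3765 = 0.5792 = 57.9218%

57.9218%


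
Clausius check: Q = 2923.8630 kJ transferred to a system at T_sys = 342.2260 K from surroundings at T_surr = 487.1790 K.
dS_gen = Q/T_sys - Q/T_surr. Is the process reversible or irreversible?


dS_sys = 2923.8630/342.2260 = 8.5437 kJ/K
dS_surr = -2923.8630/487.1790 = -6.0016 kJ/K
dS_gen = 8.5437 - 6.0016 = 2.5420 kJ/K (irreversible)

dS_gen = 2.5420 kJ/K, irreversible


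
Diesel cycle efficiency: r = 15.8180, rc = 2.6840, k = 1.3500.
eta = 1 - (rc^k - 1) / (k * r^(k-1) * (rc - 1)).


r^(k-1) = 2.6285
rc^k = 3.7919
eta = 0.5328 = 53.2781%

53.2781%


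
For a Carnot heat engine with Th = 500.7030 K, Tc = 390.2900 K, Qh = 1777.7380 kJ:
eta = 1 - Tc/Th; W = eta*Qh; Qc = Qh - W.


eta = 1 - 390.2900/500.7030 = 0.2205
W = 0.2205 * 1777.7380 = 392.0196 kJ
Qc = 1777.7380 - 392.0196 = 1385.7184 kJ

eta = 22.0516%, W = 392.0196 kJ, Qc = 1385.7184 kJ


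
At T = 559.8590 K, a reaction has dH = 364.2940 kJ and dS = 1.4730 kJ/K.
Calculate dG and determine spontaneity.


T*dS = 559.8590 * 1.4730 = 824.6723 kJ
dG = 364.2940 - 824.6723 = -460.3783 kJ (spontaneous)

dG = -460.3783 kJ, spontaneous


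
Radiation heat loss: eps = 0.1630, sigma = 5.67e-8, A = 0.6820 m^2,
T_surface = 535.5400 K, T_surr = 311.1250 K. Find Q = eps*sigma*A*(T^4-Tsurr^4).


T^4 = 8.2256e+10
Tsurr^4 = 9.3700e+09
Q = 0.1630 * 5.67e-8 * 0.6820 * 7.2886e+10 = 459.4087 W

459.4087 W


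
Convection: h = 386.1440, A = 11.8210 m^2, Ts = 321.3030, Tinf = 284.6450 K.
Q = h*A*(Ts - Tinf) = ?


dT = 36.6580 K
Q = 386.1440 * 11.8210 * 36.6580 = 167329.4083 W

167329.4083 W


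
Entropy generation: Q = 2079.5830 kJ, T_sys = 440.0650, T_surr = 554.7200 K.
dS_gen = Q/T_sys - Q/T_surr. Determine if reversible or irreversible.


dS_sys = 2079.5830/440.0650 = 4.7256 kJ/K
dS_surr = -2079.5830/554.7200 = -3.7489 kJ/K
dS_gen = 4.7256 - 3.7489 = 0.9767 kJ/K (irreversible)

dS_gen = 0.9767 kJ/K, irreversible


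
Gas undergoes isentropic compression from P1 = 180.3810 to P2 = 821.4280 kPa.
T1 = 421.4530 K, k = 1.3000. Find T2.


(k-1)/k = 0.2308
(P2/P1)^exp = 1.4188
T2 = 421.4530 * 1.4188 = 597.9745 K

597.9745 K


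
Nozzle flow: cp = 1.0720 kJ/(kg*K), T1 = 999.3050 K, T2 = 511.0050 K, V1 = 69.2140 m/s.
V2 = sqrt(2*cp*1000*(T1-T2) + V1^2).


dT = 488.3000 K
2*cp*1000*dT = 1046915.2000
V1^2 = 4790.5778
V2 = sqrt(1051705.7778) = 1025.5271 m/s

1025.5271 m/s


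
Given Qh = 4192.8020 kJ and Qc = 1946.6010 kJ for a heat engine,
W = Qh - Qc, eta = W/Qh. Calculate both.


W = 4192.8020 - 1946.6010 = 2246.2010 kJ
eta = 2246.2010 / 4192.8020 = 0.5357 = 53.5728%

W = 2246.2010 kJ, eta = 53.5728%


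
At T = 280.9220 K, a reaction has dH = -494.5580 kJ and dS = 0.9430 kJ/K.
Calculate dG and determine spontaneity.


T*dS = 280.9220 * 0.9430 = 264.9094 kJ
dG = -494.5580 - 264.9094 = -759.4674 kJ (spontaneous)

dG = -759.4674 kJ, spontaneous


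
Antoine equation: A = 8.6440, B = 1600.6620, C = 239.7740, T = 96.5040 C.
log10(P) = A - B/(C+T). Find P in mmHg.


C+T = 336.2780
B/(C+T) = 4.7599
log10(P) = 8.6440 - 4.7599 = 3.8841
P = 10^3.8841 = 7657.0817 mmHg

7657.0817 mmHg


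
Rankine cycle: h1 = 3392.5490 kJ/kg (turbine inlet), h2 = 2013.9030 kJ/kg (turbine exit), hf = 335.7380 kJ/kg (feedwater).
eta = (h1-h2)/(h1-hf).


W = 1378.6460 kJ/kg
Q_in = 3056.8110 kJ/kg
eta = 0.4510 = 45.1008%

eta = 45.1008%


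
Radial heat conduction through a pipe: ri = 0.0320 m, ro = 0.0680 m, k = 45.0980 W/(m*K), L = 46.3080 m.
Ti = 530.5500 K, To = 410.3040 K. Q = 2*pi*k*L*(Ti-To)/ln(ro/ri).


dT = 120.2460 K
ln(ro/ri) = 0.7538
Q = 2*pi*45.0980*46.3080*120.2460 / 0.7538 = 2093263.6247 W

2093263.6247 W


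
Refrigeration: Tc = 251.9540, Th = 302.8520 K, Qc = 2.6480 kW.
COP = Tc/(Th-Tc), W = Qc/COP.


COP = 251.9540 / 50.8980 = 4.9502
W = 2.6480 / 4.9502 = 0.5349 kW

COP = 4.9502, W = 0.5349 kW


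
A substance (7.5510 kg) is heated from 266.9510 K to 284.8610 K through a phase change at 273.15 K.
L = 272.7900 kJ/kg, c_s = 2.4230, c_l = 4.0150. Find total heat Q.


Q1 (sensible, solid) = 7.5510 * 2.4230 * 6.1990 = 113.4174 kJ
Q2 (latent) = 7.5510 * 272.7900 = 2059.8373 kJ
Q3 (sensible, liquid) = 7.5510 * 4.0150 * 11.7110 = 355.0455 kJ
Q_total = 2528.3001 kJ

2528.3001 kJ


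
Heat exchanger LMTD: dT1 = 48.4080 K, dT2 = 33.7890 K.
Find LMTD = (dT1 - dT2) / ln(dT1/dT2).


dT1/dT2 = 1.4327
ln(dT1/dT2) = 0.3595
LMTD = 14.6190 / 0.3595 = 40.6614 K

40.6614 K


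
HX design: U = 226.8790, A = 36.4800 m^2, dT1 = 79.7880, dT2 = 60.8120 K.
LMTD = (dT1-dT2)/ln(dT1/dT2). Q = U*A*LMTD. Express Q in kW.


LMTD = 69.8711 K
Q = 226.8790 * 36.4800 * 69.8711 = 578291.0288 W = 578.2910 kW

578.2910 kW


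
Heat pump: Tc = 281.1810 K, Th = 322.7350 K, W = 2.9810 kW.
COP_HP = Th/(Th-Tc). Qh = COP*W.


COP = 322.7350 / 41.5540 = 7.7666
Qh = 7.7666 * 2.9810 = 23.1524 kW

COP = 7.7666, Qh = 23.1524 kW


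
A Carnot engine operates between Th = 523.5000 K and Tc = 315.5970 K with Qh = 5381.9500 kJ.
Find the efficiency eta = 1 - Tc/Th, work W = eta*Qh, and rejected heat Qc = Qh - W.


eta = 1 - 315.5970/523.5000 = 0.3971
W = 0.3971 * 5381.9500 = 2137.3898 kJ
Qc = 5381.9500 - 2137.3898 = 3244.5602 kJ

eta = 39.7140%, W = 2137.3898 kJ, Qc = 3244.5602 kJ
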